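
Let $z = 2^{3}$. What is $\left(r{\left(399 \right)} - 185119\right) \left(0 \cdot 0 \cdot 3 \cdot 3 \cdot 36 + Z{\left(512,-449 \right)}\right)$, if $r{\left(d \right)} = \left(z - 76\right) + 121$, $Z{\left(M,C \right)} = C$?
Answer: $83094634$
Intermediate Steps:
$z = 8$
$r{\left(d \right)} = 53$ ($r{\left(d \right)} = \left(8 - 76\right) + 121 = -68 + 121 = 53$)
$\left(r{\left(399 \right)} - 185119\right) \left(0 \cdot 0 \cdot 3 \cdot 3 \cdot 36 + Z{\left(512,-449 \right)}\right) = \left(53 - 185119\right) \left(0 \cdot 0 \cdot 3 \cdot 3 \cdot 36 - 449\right) = - 185066 \left(0 \cdot 3 \cdot 3 \cdot 36 - 449\right) = - 185066 \left(0 \cdot 3 \cdot 36 - 449\right) = - 185066 \left(0 \cdot 36 - 449\right) = - 185066 \left(0 - 449\right) = \left(-185066\right) \left(-449\right) = 83094634$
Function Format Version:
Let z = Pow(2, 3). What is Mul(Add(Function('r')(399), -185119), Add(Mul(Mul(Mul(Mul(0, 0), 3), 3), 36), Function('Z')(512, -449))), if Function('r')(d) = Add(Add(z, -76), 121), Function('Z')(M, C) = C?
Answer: 83094634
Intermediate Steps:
z = 8
Function('r')(d) = 53 (Function('r')(d) = Add(Add(8, -76), 121) = Add(-68, 121) = 53)
Mul(Add(Function('r')(399), -185119), Add(Mul(Mul(Mul(Mul(0, 0), 3), 3), 36), Function('Z')(512, -449))) = Mul(Add(53, -185119), Add(Mul(Mul(Mul(Mul(0, 0), 3), 3), 36), -449)) = Mul(-185066, Add(Mul(Mul(Mul(0, 3), 3), 36), -449)) = Mul(-185066, Add(Mul(Mul(0, 3), 36), -449)) = Mul(-185066, Add(Mul(0, 36), -449)) = Mul(-185066, Add(0, -449)) = Mul(-185066, -449) = 83094634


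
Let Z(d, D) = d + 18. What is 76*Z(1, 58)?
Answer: 1444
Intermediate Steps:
Z(d, D) = 18 + d
76*Z(1, 58) = 76*(18 + 1) = 76*19 = 1444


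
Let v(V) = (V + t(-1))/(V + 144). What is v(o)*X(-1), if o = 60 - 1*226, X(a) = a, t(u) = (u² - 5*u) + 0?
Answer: -80/11 ≈ -7.2727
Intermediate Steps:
t(u) = u² - 5*u
o = -166 (o = 60 - 226 = -166)
v(V) = (6 + V)/(144 + V) (v(V) = (V - (-5 - 1))/(V + 144) = (V - 1*(-6))/(144 + V) = (V + 6)/(144 + V) = (6 + V)/(144 + V))
v(o)*X(-1) = ((6 - 166)/(144 - 166))*(-1) = (-160/(-22))*(-1) = -1/22*(-160)*(-1) = (80/11)*(-1) = -80/11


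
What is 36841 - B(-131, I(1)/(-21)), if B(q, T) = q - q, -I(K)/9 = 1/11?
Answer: 36841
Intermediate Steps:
I(K) = -9/11
B(q, T) = 0
36841 - B(-131, I(1)/(-21)) = 36841 - 1*0 = 36841 + 0 = 36841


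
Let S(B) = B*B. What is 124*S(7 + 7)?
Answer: 24304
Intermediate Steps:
S(B) = B²
124*S(7 + 7) = 124*(7 + 7)² = 124*14² = 124*196 = 24304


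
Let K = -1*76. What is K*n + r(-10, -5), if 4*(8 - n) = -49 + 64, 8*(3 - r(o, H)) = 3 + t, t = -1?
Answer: -1281/4 ≈ -320.25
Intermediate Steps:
r(o, H) = 11/4 (r(o, H) = 3 - (3 - 1)/8 = 3 - 1/8*2 = 3 - 1/4 = 11/4)
n = 17/4 (n = 8 - (-49 + 64)/4 = 8 - 1/4*15 = 8 - 15/4 = 17/4 ≈ 4.2500)
K = -76
K*n + r(-10, -5) = -76*17/4 + 11/4 = -323 + 11/4 = -1281/4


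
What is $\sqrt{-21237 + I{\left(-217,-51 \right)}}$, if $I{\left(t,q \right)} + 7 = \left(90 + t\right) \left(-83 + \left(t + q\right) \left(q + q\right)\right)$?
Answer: $5 i \sqrt{139295} \approx 1866.1 i$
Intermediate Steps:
$I{\left(t,q \right)} = -7 + \left(-83 + 2 q \left(q + t\right)\right) \left(90 + t\right)$ ($I{\left(t,q \right)} = -7 + \left(90 + t\right) \left(-83 + \left(t + q\right) \left(q + q\right)\right) = -7 + \left(90 + t\right) \left(-83 + \left(q + t\right) 2 q\right) = -7 + \left(90 + t\right) \left(-83 + 2 q \left(q + t\right)\right) = -7 + \left(-83 + 2 q \left(q + t\right)\right) \left(90 + t\right)$)
$\sqrt{-21237 + I{\left(-217,-51 \right)}} = \sqrt{-21237 + \left(-7477 - -18011 + 180 \left(-51\right)^{2} + 2 \left(-51\right) \left(-217\right)^{2} + 2 \left(-217\right) \left(-51\right)^{2} + 180 \left(-51\right) \left(-217\right)\right)} = \sqrt{-21237 + \left(-7477 + 18011 + 180 \cdot 2601 + 2 \left(-51\right) 47089 + 2 \left(-217\right) 2601 + 1992060\right)} = \sqrt{-21237 + \left(-7477 + 18011 + 468180 - 4803078 - 1128834 + 1992060\right)} = \sqrt{-21237 - 3461138} = \sqrt{-3482375} = 5 i \sqrt{139295}$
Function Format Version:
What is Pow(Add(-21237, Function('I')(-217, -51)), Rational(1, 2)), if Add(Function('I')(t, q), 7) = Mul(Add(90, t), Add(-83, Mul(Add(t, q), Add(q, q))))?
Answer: Mul(5, I, Pow(139295, Rational(1, 2))) ≈ Mul(1866.1, I)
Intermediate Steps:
Function('I')(t, q) = Add(-7, Mul(Add(-83, Mul(2, q, Add(q, t))), Add(90, t))) (Function('I')(t, q) = Add(-7, Mul(Add(90, t), Add(-83, Mul(Add(t, q), Add(q, q))))) = Add(-7, Mul(Add(90, t), Add(-83, Mul(Add(q, t), Mul(2, q))))) = Add(-7, Mul(Add(90, t), Add(-83, Mul(2, q, Add(q, t))))) = Add(-7, Mul(Add(-83, Mul(2, q, Add(q, t))), Add(90, t))))
Pow(Add(-21237, Function('I')(-217, -51)), Rational(1, 2)) = Pow(Add(-21237, Add(-7477, Mul(-83, -217), Mul(180, Pow(-51, 2)), Mul(2, -51, Pow(-217, 2)), Mul(2, -217, Pow(-51, 2)), Mul(180, -51, -217))), Rational(1, 2)) = Pow(Add(-21237, Add(-7477, 18011, Mul(180, 2601), Mul(2, -51, 47089), Mul(2, -217, 2601), 1992060)), Rational(1, 2)) = Pow(Add(-21237, Add(-7477, 18011, 468180, -4803078, -1128834, 1992060)), Rational(1, 2)) = Pow(Add(-21237, -3461138), Rational(1, 2)) = Pow(-3482375, Rational(1, 2)) = Mul(5, I, Pow(139295, Rational(1, 2)))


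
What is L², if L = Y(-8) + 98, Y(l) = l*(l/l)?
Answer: 8100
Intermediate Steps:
Y(l) = l (Y(l) = l*1 = l)
L = 90 (L = -8 + 98 = 90)
L² = 90² = 8100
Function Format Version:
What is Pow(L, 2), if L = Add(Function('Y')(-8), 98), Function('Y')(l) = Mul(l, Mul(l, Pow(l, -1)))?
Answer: 8100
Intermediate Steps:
Function('Y')(l) = l (Function('Y')(l) = Mul(l, 1) = l)
L = 90 (L = Add(-8, 98) = 90)
Pow(L, 2) = Pow(90, 2) = 8100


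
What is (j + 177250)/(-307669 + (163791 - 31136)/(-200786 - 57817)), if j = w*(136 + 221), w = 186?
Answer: -31504569078/39782129531 ≈ -0.79193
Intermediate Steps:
j = 66402 (j = 186*(136 + 221) = 186*357 = 66402)
(j + 177250)/(-307669 + (163791 - 31136)/(-200786 - 57817)) = (66402 + 177250)/(-307669 + (163791 - 31136)/(-200786 - 57817)) = 243652/(-307669 + 132655/(-258603)) = 243652/(-307669 + 132655*(-1/258603)) = 243652/(-307669 - 132655/258603) = 243652/(-79564259062/258603) = 243652*(-258603/79564259062) = -31504569078/39782129531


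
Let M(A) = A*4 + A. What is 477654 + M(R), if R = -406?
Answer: 475624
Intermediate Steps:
M(A) = 5*A (M(A) = 4*A + A = 5*A)
477654 + M(R) = 477654 + 5*(-406) = 477654 - 2030 = 475624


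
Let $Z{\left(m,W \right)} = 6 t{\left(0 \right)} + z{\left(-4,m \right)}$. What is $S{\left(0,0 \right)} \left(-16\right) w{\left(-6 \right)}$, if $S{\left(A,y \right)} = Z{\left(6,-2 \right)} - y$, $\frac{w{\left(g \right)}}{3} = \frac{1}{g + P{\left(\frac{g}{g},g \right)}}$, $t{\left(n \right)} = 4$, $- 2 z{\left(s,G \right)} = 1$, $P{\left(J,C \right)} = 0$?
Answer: $188$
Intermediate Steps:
$z{\left(s,G \right)} = - \frac{1}{2}$ ($z{\left(s,G \right)} = \left(- \frac{1}{2}\right) 1 = - \frac{1}{2}$)
$Z{\left(m,W \right)} = \frac{47}{2}$ ($Z{\left(m,W \right)} = 6 \cdot 4 - \frac{1}{2} = 24 - \frac{1}{2} = \frac{47}{2}$)
$w{\left(g \right)} = \frac{3}{g}$ ($w{\left(g \right)} = \frac{3}{g + 0} = \frac{3}{g}$)
$S{\left(A,y \right)} = \frac{47}{2} - y$
$S{\left(0,0 \right)} \left(-16\right) w{\left(-6 \right)} = \left(\frac{47}{2} - 0\right) \left(-16\right) \frac{3}{-6} = \left(\frac{47}{2} + 0\right) \left(-16\right) 3 \left(- \frac{1}{6}\right) = \frac{47}{2} \left(-16\right) \left(- \frac{1}{2}\right) = \left(-376\right) \left(- \frac{1}{2}\right) = 188$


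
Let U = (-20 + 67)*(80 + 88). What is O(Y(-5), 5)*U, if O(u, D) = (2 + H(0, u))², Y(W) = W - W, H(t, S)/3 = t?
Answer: 31584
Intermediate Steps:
H(t, S) = 3*t
Y(W) = 0
O(u, D) = 4 (O(u, D) = (2 + 3*0)² = (2 + 0)² = 2² = 4)
U = 7896 (U = 47*168 = 7896)
O(Y(-5), 5)*U = 4*7896 = 31584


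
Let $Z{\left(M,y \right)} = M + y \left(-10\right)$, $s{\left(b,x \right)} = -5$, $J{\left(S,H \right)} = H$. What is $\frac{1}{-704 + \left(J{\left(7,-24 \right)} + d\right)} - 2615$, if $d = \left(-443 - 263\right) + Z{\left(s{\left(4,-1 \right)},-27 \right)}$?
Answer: $- \frac{3056936}{1169} \approx -2615.0$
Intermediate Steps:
$Z{\left(M,y \right)} = M - 10 y$
$d = -441$ ($d = \left(-443 - 263\right) - -265 = -706 + \left(-5 + 270\right) = -706 + 265 = -441$)
$\frac{1}{-704 + \left(J{\left(7,-24 \right)} + d\right)} - 2615 = \frac{1}{-704 - 465} - 2615 = \frac{1}{-1169} - 2615 = - \frac{1}{1169} - 2615 = - \frac{3056936}{1169}$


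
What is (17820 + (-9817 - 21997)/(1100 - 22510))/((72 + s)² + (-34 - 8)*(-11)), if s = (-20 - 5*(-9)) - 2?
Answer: 190779007/101558335 ≈ 1.8785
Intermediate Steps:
s = 23 (s = (-20 + 45) - 2 = 25 - 2 = 23)
(17820 + (-9817 - 21997)/(1100 - 22510))/((72 + s)² + (-34 - 8)*(-11)) = (17820 + (-9817 - 21997)/(1100 - 22510))/((72 + 23)² + (-34 - 8)*(-11)) = (17820 - 31814/(-21410))/(95² - 42*(-11)) = (17820 - 31814*(-1/21410))/(9025 + 462) = (17820 + 15907/10705)/9487 = (190779007/10705)*(1/9487) = 190779007/101558335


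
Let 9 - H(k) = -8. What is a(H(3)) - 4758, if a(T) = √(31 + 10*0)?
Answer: -4758 + √31 ≈ -4752.4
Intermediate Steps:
H(k) = 17 (H(k) = 9 - 1*(-8) = 9 + 8 = 17)
a(T) = √31 (a(T) = √(31 + 0) = √31)
a(H(3)) - 4758 = √31 - 4758 = -4758 + √31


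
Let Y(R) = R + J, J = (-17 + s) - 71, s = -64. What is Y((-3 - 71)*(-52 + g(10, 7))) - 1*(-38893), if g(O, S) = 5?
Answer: 42219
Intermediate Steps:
J = -152 (J = (-17 - 64) - 71 = -81 - 71 = -152)
Y(R) = -152 + R (Y(R) = R - 152 = -152 + R)
Y((-3 - 71)*(-52 + g(10, 7))) - 1*(-38893) = (-152 + (-3 - 71)*(-52 + 5)) - 1*(-38893) = (-152 - 74*(-47)) + 38893 = (-152 + 3478) + 38893 = 3326 + 38893 = 42219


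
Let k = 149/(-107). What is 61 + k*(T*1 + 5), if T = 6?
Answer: 4888/107 ≈ 45.682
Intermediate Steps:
k = -149/107 (k = 149*(-1/107) = -149/107 ≈ -1.3925)
61 + k*(T*1 + 5) = 61 - 149*(6*1 + 5)/107 = 61 - 149*(6 + 5)/107 = 61 - 149/107*11 = 61 - 1639/107 = 4888/107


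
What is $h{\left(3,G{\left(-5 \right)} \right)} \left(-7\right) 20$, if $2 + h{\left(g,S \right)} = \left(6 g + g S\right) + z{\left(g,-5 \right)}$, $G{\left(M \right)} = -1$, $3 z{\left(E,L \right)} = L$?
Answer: $- \frac{4760}{3} \approx -1586.7$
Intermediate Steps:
$z{\left(E,L \right)} = \frac{L}{3}$
$h{\left(g,S \right)} = - \frac{11}{3} + 6 g + S g$ ($h{\left(g,S \right)} = -2 + \left(\left(6 g + g S\right) + \frac{1}{3} \left(-5\right)\right) = -2 - \left(\frac{5}{3} - 6 g - S g\right) = -2 + \left(- \frac{5}{3} + 6 g + S g\right) = - \frac{11}{3} + 6 g + S g$)
$h{\left(3,G{\left(-5 \right)} \right)} \left(-7\right) 20 = \left(- \frac{11}{3} + 6 \cdot 3 - 3\right) \left(-7\right) 20 = \left(- \frac{11}{3} + 18 - 3\right) \left(-7\right) 20 = \frac{34}{3} \left(-7\right) 20 = \left(- \frac{238}{3}\right) 20 = - \frac{4760}{3}$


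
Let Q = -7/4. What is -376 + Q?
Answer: -1511/4 ≈ -377.75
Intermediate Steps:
Q = -7/4 (Q = -7*¼ = -7/4 ≈ -1.7500)
-376 + Q = -376 - 7/4 = -1511/4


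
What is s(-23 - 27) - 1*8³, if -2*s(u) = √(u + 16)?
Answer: -512 - I*√34/2 ≈ -512.0 - 2.9155*I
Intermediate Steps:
s(u) = -√(16 + u)/2 (s(u) = -√(u + 16)/2 = -√(16 + u)/2)
s(-23 - 27) - 1*8³ = -√(16 + (-23 - 27))/2 - 1*8³ = -√(16 - 50)/2 - 1*512 = -I*√34/2 - 512 = -512 - I*√34/2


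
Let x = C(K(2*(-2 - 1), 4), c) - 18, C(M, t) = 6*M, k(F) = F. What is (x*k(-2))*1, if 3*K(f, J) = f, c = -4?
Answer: 60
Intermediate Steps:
K(f, J) = f/3
x = -30 (x = 6*((2*(-2 - 1))/3) - 18 = 6*((2*(-3))/3) - 18 = 6*((1/3)*(-6)) - 18 = 6*(-2) - 18 = -12 - 18 = -30)
(x*k(-2))*1 = -30*(-2)*1 = 60*1 = 60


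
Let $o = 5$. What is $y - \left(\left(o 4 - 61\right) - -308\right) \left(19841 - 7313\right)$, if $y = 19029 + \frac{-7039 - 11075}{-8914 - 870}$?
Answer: $- \frac{16270523667}{4892} \approx -3.3259 \cdot 10^{6}$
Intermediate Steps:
$y = \frac{93098925}{4892}$ ($y = 19029 - \frac{18114}{-9784} = 19029 - - \frac{9057}{4892} = 19029 + \frac{9057}{4892} = \frac{93098925}{4892} \approx 19031.0$)
$y - \left(\left(o 4 - 61\right) - -308\right) \left(19841 - 7313\right) = \frac{93098925}{4892} - \left(\left(5 \cdot 4 - 61\right) - -308\right) \left(19841 - 7313\right) = \frac{93098925}{4892} - \left(\left(20 - 61\right) + 308\right) 12528 = \frac{93098925}{4892} - \left(-41 + 308\right) 12528 = \frac{93098925}{4892} - 267 \cdot 12528 = \frac{93098925}{4892} - 3344976 = - \frac{16270523667}{4892}$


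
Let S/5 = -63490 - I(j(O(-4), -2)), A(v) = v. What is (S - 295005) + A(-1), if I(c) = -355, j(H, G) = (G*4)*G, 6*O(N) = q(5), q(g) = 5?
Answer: -610681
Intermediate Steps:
O(N) = 5/6 (O(N) = (1/6)*5 = 5/6)
j(H, G) = 4*G**2 (j(H, G) = (4*G)*G = 4*G**2)
S = -315675 (S = 5*(-63490 - 1*(-355)) = 5*(-63490 + 355) = 5*(-63135) = -315675)
(S - 295005) + A(-1) = (-315675 - 295005) - 1 = -610680 - 1 = -610681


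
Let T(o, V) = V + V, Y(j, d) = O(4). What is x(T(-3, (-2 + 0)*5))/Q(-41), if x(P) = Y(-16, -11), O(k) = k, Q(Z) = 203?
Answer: 4/203 ≈ 0.019704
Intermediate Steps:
Y(j, d) = 4
T(o, V) = 2*V
x(P) = 4
x(T(-3, (-2 + 0)*5))/Q(-41) = 4/203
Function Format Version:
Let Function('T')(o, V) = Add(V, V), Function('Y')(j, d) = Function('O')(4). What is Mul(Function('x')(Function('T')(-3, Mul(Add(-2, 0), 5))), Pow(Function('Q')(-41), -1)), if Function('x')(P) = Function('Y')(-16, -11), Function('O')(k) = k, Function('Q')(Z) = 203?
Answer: Rational(4, 203) ≈ 0.019704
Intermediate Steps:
Function('Y')(j, d) = 4
Function('T')(o, V) = Mul(2, V)
Function('x')(P) = 4
Mul(Function('x')(Function('T')(-3, Mul(Add(-2, 0), 5))), Pow(Function('Q')(-41), -1)) = Mul(4, Pow(203, -1)) = Mul(4, Rational(1, 203)) = Rational(4, 203)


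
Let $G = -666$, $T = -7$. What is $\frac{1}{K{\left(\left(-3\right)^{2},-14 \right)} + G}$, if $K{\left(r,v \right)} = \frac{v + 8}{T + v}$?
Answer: $- \frac{7}{4660} \approx -0.0015021$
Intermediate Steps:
$K{\left(r,v \right)} = \frac{8 + v}{-7 + v}$ ($K{\left(r,v \right)} = \frac{v + 8}{-7 + v} = \frac{8 + v}{-7 + v}$)
$\frac{1}{K{\left(\left(-3\right)^{2},-14 \right)} + G} = \frac{1}{\frac{8 - 14}{-7 - 14} - 666} = \frac{1}{\frac{1}{-21} \left(-6\right) - 666} = \frac{1}{\left(- \frac{1}{21}\right) \left(-6\right) - 666} = \frac{1}{\frac{2}{7} - 666} = \frac{1}{- \frac{4660}{7}} = - \frac{7}{4660}$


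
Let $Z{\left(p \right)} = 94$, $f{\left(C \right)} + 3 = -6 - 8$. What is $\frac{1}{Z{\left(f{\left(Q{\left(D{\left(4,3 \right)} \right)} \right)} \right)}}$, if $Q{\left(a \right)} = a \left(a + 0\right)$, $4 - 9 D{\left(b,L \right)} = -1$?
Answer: $\frac{1}{94} \approx 0.010638$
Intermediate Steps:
$D{\left(b,L \right)} = \frac{5}{9}$ ($D{\left(b,L \right)} = \frac{4}{9} - - \frac{1}{9} = \frac{4}{9} + \frac{1}{9} = \frac{5}{9}$)
$Q{\left(a \right)} = a^{2}$ ($Q{\left(a \right)} = a a = a^{2}$)
$f{\left(C \right)} = -17$ ($f{\left(C \right)} = -3 - 14 = -17$)
$\frac{1}{Z{\left(f{\left(Q{\left(D{\left(4,3 \right)} \right)} \right)} \right)}} = \frac{1}{94}$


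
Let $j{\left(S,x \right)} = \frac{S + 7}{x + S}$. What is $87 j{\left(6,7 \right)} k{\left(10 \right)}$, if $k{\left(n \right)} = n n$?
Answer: $8700$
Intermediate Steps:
$k{\left(n \right)} = n^{2}$
$j{\left(S,x \right)} = \frac{7 + S}{S + x}$
$87 j{\left(6,7 \right)} k{\left(10 \right)} = 87 \frac{7 + 6}{6 + 7} \cdot 10^{2} = 87 \cdot \frac{1}{13} \cdot 13 \cdot 100 = 87 \cdot 1 \cdot 100 = 87 \cdot 100 = 8700$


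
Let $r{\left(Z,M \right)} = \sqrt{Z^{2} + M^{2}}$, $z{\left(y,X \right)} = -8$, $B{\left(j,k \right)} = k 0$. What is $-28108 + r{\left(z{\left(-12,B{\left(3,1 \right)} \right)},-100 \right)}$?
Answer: $-28108 + 4 \sqrt{629} \approx -28008.0$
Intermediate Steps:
$B{\left(j,k \right)} = 0$
$r{\left(Z,M \right)} = \sqrt{M^{2} + Z^{2}}$
$-28108 + r{\left(z{\left(-12,B{\left(3,1 \right)} \right)},-100 \right)} = -28108 + \sqrt{\left(-100\right)^{2} + \left(-8\right)^{2}} = -28108 + \sqrt{10000 + 64} = -28108 + \sqrt{10064} = -28108 + 4 \sqrt{629}$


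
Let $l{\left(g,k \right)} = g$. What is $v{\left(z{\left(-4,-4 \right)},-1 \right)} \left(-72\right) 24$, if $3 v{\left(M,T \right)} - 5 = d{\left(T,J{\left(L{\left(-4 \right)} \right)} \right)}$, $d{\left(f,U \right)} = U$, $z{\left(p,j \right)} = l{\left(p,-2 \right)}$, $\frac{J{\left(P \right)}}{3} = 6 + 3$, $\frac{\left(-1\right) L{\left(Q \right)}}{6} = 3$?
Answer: $-18432$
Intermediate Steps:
$L{\left(Q \right)} = -18$ ($L{\left(Q \right)} = \left(-6\right) 3 = -18$)
$J{\left(P \right)} = 27$ ($J{\left(P \right)} = 3 \left(6 + 3\right) = 3 \cdot 9 = 27$)
$z{\left(p,j \right)} = p$
$v{\left(M,T \right)} = \frac{32}{3}$ ($v{\left(M,T \right)} = \frac{5}{3} + \frac{1}{3} \cdot 27 = \frac{5}{3} + 9 = \frac{32}{3}$)
$v{\left(z{\left(-4,-4 \right)},-1 \right)} \left(-72\right) 24 = \frac{32}{3} \left(-72\right) 24 = \left(-768\right) 24 = -18432$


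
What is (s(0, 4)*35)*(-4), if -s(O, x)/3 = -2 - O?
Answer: -840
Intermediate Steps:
s(O, x) = 6 + 3*O (s(O, x) = -3*(-2 - O) = 6 + 3*O)
(s(0, 4)*35)*(-4) = ((6 + 3*0)*35)*(-4) = ((6 + 0)*35)*(-4) = (6*35)*(-4) = 210*(-4) = -840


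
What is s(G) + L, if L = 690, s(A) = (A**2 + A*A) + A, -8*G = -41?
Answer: 23925/32 ≈ 747.66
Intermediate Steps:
G = 41/8 (G = -1/8*(-41) = 41/8 ≈ 5.1250)
s(A) = A + 2*A**2 (s(A) = (A**2 + A**2) + A = 2*A**2 + A = A + 2*A**2)
s(G) + L = 41*(1 + 2*(41/8))/8 + 690 = 41*(1 + 41/4)/8 + 690 = (41/8)*(45/4) + 690 = 1845/32 + 690 = 23925/32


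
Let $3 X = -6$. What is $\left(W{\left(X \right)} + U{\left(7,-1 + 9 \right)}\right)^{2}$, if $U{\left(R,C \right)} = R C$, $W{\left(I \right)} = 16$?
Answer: $5184$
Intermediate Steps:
$X = -2$ ($X = \frac{1}{3} \left(-6\right) = -2$)
$U{\left(R,C \right)} = C R$
$\left(W{\left(X \right)} + U{\left(7,-1 + 9 \right)}\right)^{2} = \left(16 + \left(-1 + 9\right) 7\right)^{2} = \left(16 + 8 \cdot 7\right)^{2} = \left(16 + 56\right)^{2} = 72^{2} = 5184$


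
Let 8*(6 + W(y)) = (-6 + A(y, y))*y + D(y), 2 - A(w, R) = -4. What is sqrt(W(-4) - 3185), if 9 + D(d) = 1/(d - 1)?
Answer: I*sqrt(319215)/10 ≈ 56.499*I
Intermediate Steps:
D(d) = -9 + 1/(-1 + d) (D(d) = -9 + 1/(d - 1) = -9 + 1/(-1 + d))
A(w, R) = 6 (A(w, R) = 2 - 1*(-4) = 2 + 4 = 6)
W(y) = -6 + (10 - 9*y)/(8*(-1 + y)) (W(y) = -6 + ((-6 + 6)*y + (10 - 9*y)/(-1 + y))/8 = -6 + (0*y + (10 - 9*y)/(-1 + y))/8 = -6 + (0 + (10 - 9*y)/(-1 + y))/8 = -6 + ((10 - 9*y)/(-1 + y))/8 = -6 + (10 - 9*y)/(8*(-1 + y)))
sqrt(W(-4) - 3185) = sqrt((58 - 57*(-4))/(8*(-1 - 4)) - 3185) = sqrt((1/8)*(58 + 228)/(-5) - 3185) = sqrt((1/8)*(-1/5)*286 - 3185) = sqrt(-143/20 - 3185) = sqrt(-63843/20) = I*sqrt(319215)/10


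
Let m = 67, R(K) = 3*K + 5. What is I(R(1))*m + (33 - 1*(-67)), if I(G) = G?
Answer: 636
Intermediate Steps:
R(K) = 5 + 3*K
I(R(1))*m + (33 - 1*(-67)) = (5 + 3*1)*67 + (33 - 1*(-67)) = (5 + 3)*67 + (33 + 67) = 8*67 + 100 = 536 + 100 = 636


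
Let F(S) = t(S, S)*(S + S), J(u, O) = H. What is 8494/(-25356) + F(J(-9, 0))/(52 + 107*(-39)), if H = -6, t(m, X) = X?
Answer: -18414703/52246038 ≈ -0.35246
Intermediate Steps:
J(u, O) = -6
F(S) = 2*S² (F(S) = S*(S + S) = S*(2*S) = 2*S²)
8494/(-25356) + F(J(-9, 0))/(52 + 107*(-39)) = 8494/(-25356) + (2*(-6)²)/(52 + 107*(-39)) = 8494*(-1/25356) + (2*36)/(52 - 4173) = -4247/12678 + 72/(-4121) = -4247/12678 + 72*(-1/4121) = -4247/12678 - 72/4121 = -18414703/52246038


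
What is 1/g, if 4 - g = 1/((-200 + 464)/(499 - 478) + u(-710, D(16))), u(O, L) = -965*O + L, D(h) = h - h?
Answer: 4796138/19184545 ≈ 0.25000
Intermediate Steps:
D(h) = 0
u(O, L) = L - 965*O
g = 19184545/4796138 (g = 4 - 1/((-200 + 464)/(499 - 478) + (0 - 965*(-710))) = 4 - 1/(264/21 + (0 + 685150)) = 4 - 1/(264*(1/21) + 685150) = 4 - 1/(88/7 + 685150) = 4 - 1/4796138/7 = 4 - 1*7/4796138 = 4 - 7/4796138 = 19184545/4796138 ≈ 4.0000)
1/g = 1/(19184545/4796138) = 4796138/19184545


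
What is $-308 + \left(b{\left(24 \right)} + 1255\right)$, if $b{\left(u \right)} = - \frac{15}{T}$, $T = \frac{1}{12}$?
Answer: $767$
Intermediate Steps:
$T = \frac{1}{12} \approx 0.083333$
$b{\left(u \right)} = -180$ ($b{\left(u \right)} = - 15 \frac{1}{\frac{1}{12}} = \left(-15\right) 12 = -180$)
$-308 + \left(b{\left(24 \right)} + 1255\right) = -308 + \left(-180 + 1255\right) = -308 + 1075 = 767$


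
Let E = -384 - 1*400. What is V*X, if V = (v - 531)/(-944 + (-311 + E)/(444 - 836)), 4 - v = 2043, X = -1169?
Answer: -1177697360/368953 ≈ -3192.0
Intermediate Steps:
v = -2039 (v = 4 - 1*2043 = 4 - 2043 = -2039)
E = -784 (E = -384 - 400 = -784)
V = 1007440/368953 (V = (-2039 - 531)/(-944 + (-311 - 784)/(444 - 836)) = -2570/(-944 - 1095/(-392)) = -2570/(-944 - 1095*(-1/392)) = -2570/(-944 + 1095/392) = -2570/(-368953/392) = -2570*(-392/368953) = 1007440/368953 ≈ 2.7305)
V*X = (1007440/368953)*(-1169) = -1177697360/368953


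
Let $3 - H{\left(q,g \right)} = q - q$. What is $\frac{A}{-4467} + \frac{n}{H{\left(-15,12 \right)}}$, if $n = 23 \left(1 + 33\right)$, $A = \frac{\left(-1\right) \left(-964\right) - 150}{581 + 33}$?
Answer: $\frac{119156593}{457123} \approx 260.67$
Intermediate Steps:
$A = \frac{407}{307}$ ($A = \frac{964 - 150}{614} = 814 \cdot \frac{1}{614} = \frac{407}{307} \approx 1.3257$)
$n = 782$ ($n = 23 \cdot 34 = 782$)
$H{\left(q,g \right)} = 3$ ($H{\left(q,g \right)} = 3 - \left(q - q\right) = 3 - 0 = 3 + 0 = 3$)
$\frac{A}{-4467} + \frac{n}{H{\left(-15,12 \right)}} = \frac{407}{307 \left(-4467\right)} + \frac{782}{3} = \frac{407}{307} \left(- \frac{1}{4467}\right) + 782 \cdot \frac{1}{3} = - \frac{407}{1371369} + \frac{782}{3} = \frac{119156593}{457123}$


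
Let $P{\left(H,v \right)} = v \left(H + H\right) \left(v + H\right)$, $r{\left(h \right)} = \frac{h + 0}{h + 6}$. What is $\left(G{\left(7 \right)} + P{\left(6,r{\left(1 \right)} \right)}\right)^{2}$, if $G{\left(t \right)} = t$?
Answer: $\frac{737881}{2401} \approx 307.32$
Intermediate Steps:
$r{\left(h \right)} = \frac{h}{6 + h}$
$P{\left(H,v \right)} = 2 H v \left(H + v\right)$ ($P{\left(H,v \right)} = v 2 H \left(H + v\right) = 2 H v \left(H + v\right)$)
$\left(G{\left(7 \right)} + P{\left(6,r{\left(1 \right)} \right)}\right)^{2} = \left(7 + 2 \cdot 6 \cdot 1 \frac{1}{6 + 1} \left(6 + 1 \frac{1}{6 + 1}\right)\right)^{2} = \left(7 + 2 \cdot 6 \cdot 1 \cdot \frac{1}{7} \left(6 + 1 \cdot \frac{1}{7}\right)\right)^{2} = \left(7 + 2 \cdot 6 \cdot \frac{1}{7} \left(6 + \frac{1}{7}\right)\right)^{2} = \left(7 + 2 \cdot 6 \cdot \frac{1}{7} \cdot \frac{43}{7}\right)^{2} = \left(7 + \frac{516}{49}\right)^{2} = \left(\frac{859}{49}\right)^{2} = \frac{737881}{2401}$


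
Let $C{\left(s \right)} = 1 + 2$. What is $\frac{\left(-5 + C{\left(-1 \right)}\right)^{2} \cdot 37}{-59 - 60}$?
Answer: $- \frac{148}{119} \approx -1.2437$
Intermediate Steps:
$C{\left(s \right)} = 3$
$\frac{\left(-5 + C{\left(-1 \right)}\right)^{2} \cdot 37}{-59 - 60} = \frac{\left(-5 + 3\right)^{2} \cdot 37}{-59 - 60} = \frac{\left(-2\right)^{2} \cdot 37}{-119} = 4 \cdot 37 \left(- \frac{1}{119}\right) = 148 \left(- \frac{1}{119}\right) = - \frac{148}{119}$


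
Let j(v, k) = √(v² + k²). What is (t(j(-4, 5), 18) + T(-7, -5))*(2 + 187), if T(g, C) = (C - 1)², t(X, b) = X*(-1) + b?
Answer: 10206 - 189*√41 ≈ 8995.8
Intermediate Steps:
j(v, k) = √(k² + v²)
t(X, b) = b - X (t(X, b) = -X + b = b - X)
T(g, C) = (-1 + C)²
(t(j(-4, 5), 18) + T(-7, -5))*(2 + 187) = ((18 - √(5² + (-4)²)) + (-1 - 5)²)*(2 + 187) = ((18 - √(25 + 16)) + (-6)²)*189 = ((18 - √41) + 36)*189 = (54 - √41)*189 = 10206 - 189*√41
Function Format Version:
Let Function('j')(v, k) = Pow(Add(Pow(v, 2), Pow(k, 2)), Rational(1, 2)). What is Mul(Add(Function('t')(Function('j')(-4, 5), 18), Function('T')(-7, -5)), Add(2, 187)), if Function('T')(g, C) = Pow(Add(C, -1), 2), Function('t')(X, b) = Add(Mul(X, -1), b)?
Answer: Add(10206, Mul(-189, Pow(41, Rational(1, 2)))) ≈ 8995.8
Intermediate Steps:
Function('j')(v, k) = Pow(Add(Pow(k, 2), Pow(v, 2)), Rational(1, 2))
Function('t')(X, b) = Add(b, Mul(-1, X)) (Function('t')(X, b) = Add(Mul(-1, X), b) = Add(b, Mul(-1, X)))
Function('T')(g, C) = Pow(Add(-1, C), 2)
Mul(Add(Function('t')(Function('j')(-4, 5), 18), Function('T')(-7, -5)), Add(2, 187)) = Mul(Add(Add(18, Mul(-1, Pow(Add(Pow(5, 2), Pow(-4, 2)), Rational(1, 2)))), Pow(Add(-1, -5), 2)), Add(2, 187)) = Mul(Add(Add(18, Mul(-1, Pow(Add(25, 16), Rational(1, 2)))), Pow(-6, 2)), 189) = Mul(Add(Add(18, Mul(-1, Pow(41, Rational(1, 2)))), 36), 189) = Mul(Add(54, Mul(-1, Pow(41, Rational(1, 2)))), 189) = Add(10206, Mul(-189, Pow(41, Rational(1, 2))))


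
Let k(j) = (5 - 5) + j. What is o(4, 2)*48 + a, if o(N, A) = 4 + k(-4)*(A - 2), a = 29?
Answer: 221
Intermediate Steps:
k(j) = j (k(j) = 0 + j = j)
o(N, A) = 12 - 4*A (o(N, A) = 4 - 4*(A - 2) = 4 - 4*(-2 + A) = 4 + (8 - 4*A) = 12 - 4*A)
o(4, 2)*48 + a = (12 - 4*2)*48 + 29 = (12 - 8)*48 + 29 = 4*48 + 29 = 192 + 29 = 221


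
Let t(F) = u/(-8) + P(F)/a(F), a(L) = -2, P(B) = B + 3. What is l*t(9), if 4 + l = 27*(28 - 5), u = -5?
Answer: -26531/8 ≈ -3316.4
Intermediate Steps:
P(B) = 3 + B
t(F) = -7/8 - F/2 (t(F) = -5/(-8) + (3 + F)/(-2) = -5*(-⅛) + (3 + F)*(-½) = 5/8 + (-3/2 - F/2) = -7/8 - F/2)
l = 617 (l = -4 + 27*(28 - 5) = -4 + 27*23 = -4 + 621 = 617)
l*t(9) = 617*(-7/8 - ½*9) = 617*(-7/8 - 9/2) = 617*(-43/8) = -26531/8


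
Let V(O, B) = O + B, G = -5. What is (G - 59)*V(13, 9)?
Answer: -1408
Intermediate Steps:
V(O, B) = B + O
(G - 59)*V(13, 9) = (-5 - 59)*(9 + 13) = -64*22 = -1408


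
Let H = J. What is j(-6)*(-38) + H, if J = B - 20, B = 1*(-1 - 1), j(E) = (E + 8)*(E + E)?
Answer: 890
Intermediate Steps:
j(E) = 2*E*(8 + E) (j(E) = (8 + E)*(2*E) = 2*E*(8 + E))
B = -2 (B = 1*(-2) = -2)
J = -22 (J = -2 - 20 = -22)
H = -22
j(-6)*(-38) + H = (2*(-6)*(8 - 6))*(-38) - 22 = (2*(-6)*2)*(-38) - 22 = -24*(-38) - 22 = 912 - 22 = 890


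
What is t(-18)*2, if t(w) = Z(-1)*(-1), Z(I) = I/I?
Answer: -2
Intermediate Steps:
Z(I) = 1
t(w) = -1 (t(w) = 1*(-1) = -1)
t(-18)*2 = -1*2 = -2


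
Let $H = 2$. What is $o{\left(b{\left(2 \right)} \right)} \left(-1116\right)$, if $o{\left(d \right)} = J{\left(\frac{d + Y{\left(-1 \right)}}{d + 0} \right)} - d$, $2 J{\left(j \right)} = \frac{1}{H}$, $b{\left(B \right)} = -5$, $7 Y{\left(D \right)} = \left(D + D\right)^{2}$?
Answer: $-5859$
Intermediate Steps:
$Y{\left(D \right)} = \frac{4 D^{2}}{7}$ ($Y{\left(D \right)} = \frac{\left(D + D\right)^{2}}{7} = \frac{\left(2 D\right)^{2}}{7} = \frac{4 D^{2}}{7}$)
$J{\left(j \right)} = \frac{1}{4}$ ($J{\left(j \right)} = \frac{1}{2 \cdot 2} = \frac{1}{2} \cdot \frac{1}{2} = \frac{1}{4}$)
$o{\left(d \right)} = \frac{1}{4} - d$
$o{\left(b{\left(2 \right)} \right)} \left(-1116\right) = \left(\frac{1}{4} - -5\right) \left(-1116\right) = \left(\frac{1}{4} + 5\right) \left(-1116\right) = \frac{21}{4} \left(-1116\right) = -5859$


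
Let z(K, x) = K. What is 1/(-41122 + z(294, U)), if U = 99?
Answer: -1/40828 ≈ -2.4493e-5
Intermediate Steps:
1/(-41122 + z(294, U)) = 1/(-41122 + 294) = 1/(-40828) = -1/40828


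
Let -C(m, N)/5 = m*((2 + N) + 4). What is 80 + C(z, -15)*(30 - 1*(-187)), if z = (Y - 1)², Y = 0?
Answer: 9845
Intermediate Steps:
z = 1 (z = (0 - 1)² = (-1)² = 1)
C(m, N) = -5*m*(6 + N) (C(m, N) = -5*m*((2 + N) + 4) = -5*m*(6 + N))
80 + C(z, -15)*(30 - 1*(-187)) = 80 + (-5*1*(6 - 15))*(30 - 1*(-187)) = 80 + (-5*1*(-9))*(30 + 187) = 80 + 45*217 = 80 + 9765 = 9845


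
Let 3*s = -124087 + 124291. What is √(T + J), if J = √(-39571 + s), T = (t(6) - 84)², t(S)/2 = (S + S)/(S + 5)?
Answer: √(810000 + 121*I*√39503)/11 ≈ 81.827 + 1.2145*I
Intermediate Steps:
s = 68 (s = (-124087 + 124291)/3 = (⅓)*204 = 68)
t(S) = 4*S/(5 + S) (t(S) = 2*((S + S)/(S + 5)) = 2*((2*S)/(5 + S)) = 2*(2*S/(5 + S)) = 4*S/(5 + S))
T = 810000/121 (T = (4*6/(5 + 6) - 84)² = (4*6/11 - 84)² = (4*6*(1/11) - 84)² = (24/11 - 84)² = (-900/11)² = 810000/121 ≈ 6694.2)
J = I*√39503 (J = √(-39571 + 68) = √(-39503) = I*√39503 ≈ 198.75*I)
√(T + J) = √(810000/121 + I*√39503)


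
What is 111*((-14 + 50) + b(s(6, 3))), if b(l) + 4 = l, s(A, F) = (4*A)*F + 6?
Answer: 12210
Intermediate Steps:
s(A, F) = 6 + 4*A*F (s(A, F) = 4*A*F + 6 = 6 + 4*A*F)
b(l) = -4 + l
111*((-14 + 50) + b(s(6, 3))) = 111*((-14 + 50) + (-4 + (6 + 4*6*3))) = 111*(36 + (-4 + (6 + 72))) = 111*(36 + (-4 + 78)) = 111*(36 + 74) = 111*110 = 12210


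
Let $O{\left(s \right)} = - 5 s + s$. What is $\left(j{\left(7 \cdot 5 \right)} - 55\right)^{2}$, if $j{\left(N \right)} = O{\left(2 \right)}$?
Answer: $3969$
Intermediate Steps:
$O{\left(s \right)} = - 4 s$
$j{\left(N \right)} = -8$ ($j{\left(N \right)} = \left(-4\right) 2 = -8$)
$\left(j{\left(7 \cdot 5 \right)} - 55\right)^{2} = \left(-8 - 55\right)^{2} = \left(-63\right)^{2} = 3969$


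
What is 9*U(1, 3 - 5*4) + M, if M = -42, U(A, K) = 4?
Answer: -6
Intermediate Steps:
9*U(1, 3 - 5*4) + M = 9*4 - 42 = 36 - 42 = -6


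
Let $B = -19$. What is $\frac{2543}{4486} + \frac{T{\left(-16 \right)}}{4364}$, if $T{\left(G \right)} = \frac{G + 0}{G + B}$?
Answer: $\frac{97122399}{171297910} \approx 0.56698$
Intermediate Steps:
$T{\left(G \right)} = \frac{G}{-19 + G}$ ($T{\left(G \right)} = \frac{G + 0}{G - 19} = \frac{G}{-19 + G}$)
$\frac{2543}{4486} + \frac{T{\left(-16 \right)}}{4364} = \frac{2543}{4486} + \frac{\left(-16\right) \frac{1}{-19 - 16}}{4364} = 2543 \cdot \frac{1}{4486} + - \frac{16}{-35} \cdot \frac{1}{4364} = \frac{2543}{4486} + \left(-16\right) \left(- \frac{1}{35}\right) \frac{1}{4364} = \frac{2543}{4486} + \frac{16}{35} \cdot \frac{1}{4364} = \frac{2543}{4486} + \frac{4}{38185} = \frac{97122399}{171297910}$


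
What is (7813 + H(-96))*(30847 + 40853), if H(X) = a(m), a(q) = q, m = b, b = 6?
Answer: 560622300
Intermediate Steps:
m = 6
H(X) = 6
(7813 + H(-96))*(30847 + 40853) = (7813 + 6)*(30847 + 40853) = 7819*71700 = 560622300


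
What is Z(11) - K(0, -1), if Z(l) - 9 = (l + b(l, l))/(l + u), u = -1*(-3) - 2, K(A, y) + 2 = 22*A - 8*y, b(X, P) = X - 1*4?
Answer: 9/2 ≈ 4.5000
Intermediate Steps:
b(X, P) = -4 + X (b(X, P) = X - 4 = -4 + X)
K(A, y) = -2 - 8*y + 22*A (K(A, y) = -2 + (22*A - 8*y) = -2 + (-8*y + 22*A) = -2 - 8*y + 22*A)
u = 1 (u = 3 - 2 = 1)
Z(l) = 9 + (-4 + 2*l)/(1 + l) (Z(l) = 9 + (l + (-4 + l))/(l + 1) = 9 + (-4 + 2*l)/(1 + l))
Z(11) - K(0, -1) = (5 + 11*11)/(1 + 11) - (-2 - 8*(-1) + 22*0) = (5 + 121)/12 - (-2 + 8 + 0) = (1/12)*126 - 1*6 = 21/2 - 6 = 9/2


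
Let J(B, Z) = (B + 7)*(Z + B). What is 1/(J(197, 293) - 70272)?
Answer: 1/29688 ≈ 3.3684e-5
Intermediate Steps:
J(B, Z) = (7 + B)*(B + Z)
1/(J(197, 293) - 70272) = 1/((197² + 7*197 + 7*293 + 197*293) - 70272) = 1/((38809 + 1379 + 2051 + 57721) - 70272) = 1/(99960 - 70272) = 1/29688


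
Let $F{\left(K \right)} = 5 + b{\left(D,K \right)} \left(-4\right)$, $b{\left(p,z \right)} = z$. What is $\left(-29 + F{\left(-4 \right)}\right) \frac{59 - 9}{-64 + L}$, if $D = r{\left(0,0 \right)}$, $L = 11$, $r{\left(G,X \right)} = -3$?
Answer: $\frac{400}{53} \approx 7.5472$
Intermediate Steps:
$D = -3$
$F{\left(K \right)} = 5 - 4 K$ ($F{\left(K \right)} = 5 + K \left(-4\right) = 5 - 4 K$)
$\left(-29 + F{\left(-4 \right)}\right) \frac{59 - 9}{-64 + L} = \left(-29 + \left(5 - -16\right)\right) \frac{59 - 9}{-64 + 11} = \left(-29 + \left(5 + 16\right)\right) \frac{50}{-53} = \left(-29 + 21\right) 50 \left(- \frac{1}{53}\right) = \left(-8\right) \left(- \frac{50}{53}\right) = \frac{400}{53}$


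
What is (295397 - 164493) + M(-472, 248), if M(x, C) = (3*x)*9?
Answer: 118160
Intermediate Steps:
M(x, C) = 27*x
(295397 - 164493) + M(-472, 248) = (295397 - 164493) + 27*(-472) = 130904 - 12744 = 118160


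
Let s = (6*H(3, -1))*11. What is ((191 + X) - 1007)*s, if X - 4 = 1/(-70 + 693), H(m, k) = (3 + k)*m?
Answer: -200326500/623 ≈ -3.2155e+5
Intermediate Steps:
H(m, k) = m*(3 + k)
X = 2493/623 (X = 4 + 1/(-70 + 693) = 4 + 1/623 = 2493/623 ≈ 4.0016)
s = 396 (s = (6*(3*(3 - 1)))*11 = (6*(3*2))*11 = (6*6)*11 = 36*11 = 396)
((191 + X) - 1007)*s = ((191 + 2493/623) - 1007)*396 = (121486/623 - 1007)*396 = -505875/623*396 = -200326500/623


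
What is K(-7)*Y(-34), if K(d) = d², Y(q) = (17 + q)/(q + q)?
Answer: 49/4 ≈ 12.250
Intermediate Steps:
Y(q) = (17 + q)/(2*q) (Y(q) = (17 + q)/((2*q)) = (17 + q)*(1/(2*q)) = (17 + q)/(2*q))
K(-7)*Y(-34) = (-7)²*((½)*(17 - 34)/(-34)) = 49*((½)*(-1/34)*(-17)) = 49*(¼) = 49/4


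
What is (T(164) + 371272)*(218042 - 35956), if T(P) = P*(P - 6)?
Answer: 72321645824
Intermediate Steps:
T(P) = P*(-6 + P)
(T(164) + 371272)*(218042 - 35956) = (164*(-6 + 164) + 371272)*(218042 - 35956) = (164*158 + 371272)*182086 = (25912 + 371272)*182086 = 397184*182086 = 72321645824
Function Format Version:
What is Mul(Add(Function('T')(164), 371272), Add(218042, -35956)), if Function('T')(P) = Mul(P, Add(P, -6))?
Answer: 72321645824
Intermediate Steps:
Function('T')(P) = Mul(P, Add(-6, P))
Mul(Add(Function('T')(164), 371272), Add(218042, -35956)) = Mul(Add(Mul(164, Add(-6, 164)), 371272), Add(218042, -35956)) = Mul(Add(Mul(164, 158), 371272), 182086) = Mul(Add(25912, 371272), 182086) = Mul(397184, 182086) = 72321645824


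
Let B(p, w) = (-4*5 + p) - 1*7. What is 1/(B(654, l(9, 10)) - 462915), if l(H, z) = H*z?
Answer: -1/462288 ≈ -2.1632e-6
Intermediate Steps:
B(p, w) = -27 + p (B(p, w) = (-20 + p) - 7 = -27 + p)
1/(B(654, l(9, 10)) - 462915) = 1/((-27 + 654) - 462915) = 1/(627 - 462915) = 1/(-462288) = -1/462288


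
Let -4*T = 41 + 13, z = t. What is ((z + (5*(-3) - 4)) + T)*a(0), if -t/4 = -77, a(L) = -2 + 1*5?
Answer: 1653/2 ≈ 826.50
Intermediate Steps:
a(L) = 3 (a(L) = -2 + 5 = 3)
t = 308 (t = -4*(-77) = 308)
z = 308
T = -27/2 (T = -(41 + 13)/4 = -¼*54 = -27/2 ≈ -13.500)
((z + (5*(-3) - 4)) + T)*a(0) = ((308 + (5*(-3) - 4)) - 27/2)*3 = ((308 + (-15 - 4)) - 27/2)*3 = ((308 - 19) - 27/2)*3 = (289 - 27/2)*3 = (551/2)*3 = 1653/2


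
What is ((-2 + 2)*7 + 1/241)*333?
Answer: 333/241 ≈ 1.3817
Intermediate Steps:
((-2 + 2)*7 + 1/241)*333 = (0*7 + 1/241)*333 = (0 + 1/241)*333 = (1/241)*333 = 333/241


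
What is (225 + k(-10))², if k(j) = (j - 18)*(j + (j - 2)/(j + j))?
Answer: 5958481/25 ≈ 2.3834e+5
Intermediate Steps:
k(j) = (-18 + j)*(j + (-2 + j)/(2*j)) (k(j) = (-18 + j)*(j + (-2 + j)/((2*j))) = (-18 + j)*(j + (-2 + j)*(1/(2*j))) = (-18 + j)*(j + (-2 + j)/(2*j)))
(225 + k(-10))² = (225 + (-10 + (-10)² + 18/(-10) - 35/2*(-10)))² = (225 + (-10 + 100 + 18*(-⅒) + 175))² = (225 + (-10 + 100 - 9/5 + 175))² = (225 + 1316/5)² = (2441/5)² = 5958481/25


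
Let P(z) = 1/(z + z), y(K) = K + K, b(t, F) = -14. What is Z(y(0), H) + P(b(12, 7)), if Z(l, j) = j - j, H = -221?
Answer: -1/28 ≈ -0.035714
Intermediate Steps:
y(K) = 2*K
P(z) = 1/(2*z)
Z(l, j) = 0
Z(y(0), H) + P(b(12, 7)) = 0 + (1/2)/(-14) = 0 + (1/2)*(-1/14) = 0 - 1/28 = -1/28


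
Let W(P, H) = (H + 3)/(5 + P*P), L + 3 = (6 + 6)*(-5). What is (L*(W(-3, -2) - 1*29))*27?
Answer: 98415/2 ≈ 49208.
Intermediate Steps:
L = -63 (L = -3 + (6 + 6)*(-5) = -3 + 12*(-5) = -3 - 60 = -63)
W(P, H) = (3 + H)/(5 + P²)
(L*(W(-3, -2) - 1*29))*27 = -63*((3 - 2)/(5 + (-3)²) - 1*29)*27 = -63*(1/(5 + 9) - 29)*27 = -63*(1/14 - 29)*27 = -63*(-405/14)*27 = (3645/2)*27 = 98415/2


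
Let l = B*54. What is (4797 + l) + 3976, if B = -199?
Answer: -1973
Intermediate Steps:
l = -10746 (l = -199*54 = -10746)
(4797 + l) + 3976 = (4797 - 10746) + 3976 = -5949 + 3976 = -1973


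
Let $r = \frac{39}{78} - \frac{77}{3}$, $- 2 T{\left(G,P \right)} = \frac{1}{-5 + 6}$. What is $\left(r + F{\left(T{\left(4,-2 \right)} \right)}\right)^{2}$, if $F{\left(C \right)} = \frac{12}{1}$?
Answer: $\frac{6241}{36} \approx 173.36$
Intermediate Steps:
$T{\left(G,P \right)} = - \frac{1}{2}$ ($T{\left(G,P \right)} = - \frac{1}{2 \left(-5 + 6\right)} = - \frac{1}{2 \cdot 1} = \left(- \frac{1}{2}\right) 1 = - \frac{1}{2}$)
$F{\left(C \right)} = 12$ ($F{\left(C \right)} = 12 \cdot 1 = 12$)
$r = - \frac{151}{6}$ ($r = 39 \cdot \frac{1}{78} - \frac{77}{3} = \frac{1}{2} - \frac{77}{3} = - \frac{151}{6} \approx -25.167$)
$\left(r + F{\left(T{\left(4,-2 \right)} \right)}\right)^{2} = \left(- \frac{151}{6} + 12\right)^{2} = \left(- \frac{79}{6}\right)^{2} = \frac{6241}{36}$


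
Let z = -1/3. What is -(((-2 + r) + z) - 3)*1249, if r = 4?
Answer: 4996/3 ≈ 1665.3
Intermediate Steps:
z = -⅓ (z = -1*⅓ = -⅓ ≈ -0.33333)
-(((-2 + r) + z) - 3)*1249 = -(((-2 + 4) - ⅓) - 3)*1249 = -((2 - ⅓) - 3)*1249 = -(5/3 - 3)*1249 = -1*(-4/3)*1249 = (4/3)*1249 = 4996/3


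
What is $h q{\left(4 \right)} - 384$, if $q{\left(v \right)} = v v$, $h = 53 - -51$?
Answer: $1280$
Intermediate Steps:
$h = 104$ ($h = 53 + 51 = 104$)
$q{\left(v \right)} = v^{2}$
$h q{\left(4 \right)} - 384 = 104 \cdot 4^{2} - 384 = 104 \cdot 16 - 384 = 1664 - 384 = 1280$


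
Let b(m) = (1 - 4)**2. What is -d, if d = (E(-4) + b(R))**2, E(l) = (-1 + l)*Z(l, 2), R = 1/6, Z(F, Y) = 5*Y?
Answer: -1681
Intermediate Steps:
R = 1/6 ≈ 0.16667
E(l) = -10 + 10*l (E(l) = (-1 + l)*(5*2) = (-1 + l)*10 = -10 + 10*l)
b(m) = 9 (b(m) = (-3)**2 = 9)
d = 1681 (d = ((-10 + 10*(-4)) + 9)**2 = ((-10 - 40) + 9)**2 = (-50 + 9)**2 = (-41)**2 = 1681)
-d = -1*1681 = -1681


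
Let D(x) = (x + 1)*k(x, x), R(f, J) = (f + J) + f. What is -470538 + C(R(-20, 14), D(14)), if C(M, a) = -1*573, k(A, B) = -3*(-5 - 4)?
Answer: -471111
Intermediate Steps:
k(A, B) = 27 (k(A, B) = -3*(-9) = 27)
R(f, J) = J + 2*f (R(f, J) = (J + f) + f = J + 2*f)
D(x) = 27 + 27*x (D(x) = (x + 1)*27 = (1 + x)*27 = 27 + 27*x)
C(M, a) = -573
-470538 + C(R(-20, 14), D(14)) = -470538 - 573 = -471111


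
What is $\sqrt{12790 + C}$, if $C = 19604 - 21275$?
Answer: $\sqrt{11119} \approx 105.45$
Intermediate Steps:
$C = -1671$ ($C = 19604 - 21275 = -1671$)
$\sqrt{12790 + C} = \sqrt{12790 - 1671} = \sqrt{11119}$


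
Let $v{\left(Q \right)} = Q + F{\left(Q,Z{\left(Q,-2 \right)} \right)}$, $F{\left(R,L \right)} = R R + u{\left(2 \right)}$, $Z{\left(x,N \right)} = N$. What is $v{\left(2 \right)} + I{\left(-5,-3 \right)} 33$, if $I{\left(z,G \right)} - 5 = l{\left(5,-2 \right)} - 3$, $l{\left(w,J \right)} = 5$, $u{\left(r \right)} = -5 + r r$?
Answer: $236$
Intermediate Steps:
$u{\left(r \right)} = -5 + r^{2}$
$F{\left(R,L \right)} = -1 + R^{2}$ ($F{\left(R,L \right)} = R R - \left(5 - 2^{2}\right) = R^{2} + \left(-5 + 4\right) = R^{2} - 1 = -1 + R^{2}$)
$v{\left(Q \right)} = -1 + Q + Q^{2}$ ($v{\left(Q \right)} = Q + \left(-1 + Q^{2}\right) = -1 + Q + Q^{2}$)
$I{\left(z,G \right)} = 7$ ($I{\left(z,G \right)} = 5 + \left(5 - 3\right) = 5 + 2 = 7$)
$v{\left(2 \right)} + I{\left(-5,-3 \right)} 33 = \left(-1 + 2 + 2^{2}\right) + 7 \cdot 33 = \left(-1 + 2 + 4\right) + 231 = 5 + 231 = 236$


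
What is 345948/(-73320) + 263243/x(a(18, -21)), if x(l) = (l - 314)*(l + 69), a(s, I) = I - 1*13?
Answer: -39191039/1488396 ≈ -26.331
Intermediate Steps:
a(s, I) = -13 + I (a(s, I) = I - 13 = -13 + I)
x(l) = (-314 + l)*(69 + l)
345948/(-73320) + 263243/x(a(18, -21)) = 345948/(-73320) + 263243/(-21666 + (-13 - 21)² - 245*(-13 - 21)) = 345948*(-1/73320) + 263243/(-21666 + (-34)² - 245*(-34)) = -28829/6110 + 263243/(-21666 + 1156 + 8330) = -28829/6110 + 263243/(-12180) = -28829/6110 + 263243*(-1/12180) = -28829/6110 - 263243/12180 = -39191039/1488396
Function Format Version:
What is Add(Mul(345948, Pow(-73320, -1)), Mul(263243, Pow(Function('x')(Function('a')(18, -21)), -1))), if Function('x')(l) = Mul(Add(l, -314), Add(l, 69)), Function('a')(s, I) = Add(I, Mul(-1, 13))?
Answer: Rational(-39191039, 1488396) ≈ -26.331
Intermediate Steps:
Function('a')(s, I) = Add(-13, I) (Function('a')(s, I) = Add(I, -13) = Add(-13, I))
Function('x')(l) = Mul(Add(-314, l), Add(69, l))
Add(Mul(345948, Pow(-73320, -1)), Mul(263243, Pow(Function('x')(Function('a')(18, -21)), -1))) = Add(Mul(345948, Pow(-73320, -1)), Mul(263243, Pow(Add(-21666, Pow(Add(-13, -21), 2), Mul(-245, Add(-13, -21))), -1))) = Add(Mul(345948, Rational(-1, 73320)), Mul(263243, Pow(Add(-21666, Pow(-34, 2), Mul(-245, -34)), -1))) = Add(Rational(-28829, 6110), Mul(263243, Pow(Add(-21666, 1156, 8330), -1))) = Add(Rational(-28829, 6110), Mul(263243, Pow(-12180, -1))) = Add(Rational(-28829, 6110), Mul(263243, Rational(-1, 12180))) = Add(Rational(-28829, 6110), Rational(-263243, 12180)) = Rational(-39191039, 1488396)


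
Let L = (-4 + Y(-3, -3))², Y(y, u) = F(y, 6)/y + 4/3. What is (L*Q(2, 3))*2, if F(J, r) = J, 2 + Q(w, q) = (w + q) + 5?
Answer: 400/9 ≈ 44.444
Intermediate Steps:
Q(w, q) = 3 + q + w (Q(w, q) = -2 + ((w + q) + 5) = -2 + ((q + w) + 5) = -2 + (5 + q + w) = 3 + q + w)
Y(y, u) = 7/3 (Y(y, u) = y/y + 4/3 = 1 + 4*(⅓) = 1 + 4/3 = 7/3)
L = 25/9 (L = (-4 + 7/3)² = (-5/3)² = 25/9 ≈ 2.7778)
(L*Q(2, 3))*2 = (25*(3 + 3 + 2)/9)*2 = ((25/9)*8)*2 = (200/9)*2 = 400/9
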